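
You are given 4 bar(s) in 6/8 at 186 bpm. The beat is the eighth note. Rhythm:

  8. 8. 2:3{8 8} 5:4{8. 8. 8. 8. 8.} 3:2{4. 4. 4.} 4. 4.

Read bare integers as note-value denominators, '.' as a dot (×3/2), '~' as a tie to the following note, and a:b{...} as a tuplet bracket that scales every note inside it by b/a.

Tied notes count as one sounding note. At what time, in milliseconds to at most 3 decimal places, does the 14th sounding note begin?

note 14 onset = 21b = 6774.194ms

1. 0.0ms @ 0 + 483.871ms (3/2)
2. 483.871ms @ 3/2 + 483.871ms (3/2)
3. 967.742ms @ 3 + 483.871ms (3/2)
4. 1451.613ms @ 9/2 + 483.871ms (3/2)
5. 1935.484ms @ 6 + 387.097ms (6/5)
6. 2322.581ms @ 36/5 + 387.097ms (6/5)
7. 2709.677ms @ 42/5 + 387.097ms (6/5)
8. 3096.774ms @ 48/5 + 387.097ms (6/5)
9. 3483.871ms @ 54/5 + 387.097ms (6/5)
10. 3870.968ms @ 12 + 645.161ms (2)
11. 4516.129ms @ 14 + 645.161ms (2)
12. 5161.29ms @ 16 + 645.161ms (2)
13. 5806.452ms @ 18 + 967.742ms (3)
14. 6774.194ms @ 21 + 967.742ms (3)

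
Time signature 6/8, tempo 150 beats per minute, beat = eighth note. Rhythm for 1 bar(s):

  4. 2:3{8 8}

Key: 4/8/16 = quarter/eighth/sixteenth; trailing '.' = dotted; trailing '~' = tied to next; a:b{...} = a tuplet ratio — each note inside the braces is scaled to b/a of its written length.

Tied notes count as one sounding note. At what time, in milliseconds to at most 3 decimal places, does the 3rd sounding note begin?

note 3 onset = 9/2b = 1800.0ms

1. 0.0ms @ 0 + 1200.0ms (3)
2. 1200.0ms @ 3 + 600.0ms (3/2)
3. 1800.0ms @ 9/2 + 600.0ms (3/2)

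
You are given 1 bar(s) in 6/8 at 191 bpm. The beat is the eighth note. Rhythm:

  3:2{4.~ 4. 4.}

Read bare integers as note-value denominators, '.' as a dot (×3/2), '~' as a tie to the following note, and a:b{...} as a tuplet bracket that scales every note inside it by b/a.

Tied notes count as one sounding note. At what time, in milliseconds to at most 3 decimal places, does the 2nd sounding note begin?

note 2 onset = 4b = 1256.545ms

1. 0.0ms @ 0 + 1256.545ms (4)
2. 1256.545ms @ 4 + 628.272ms (2)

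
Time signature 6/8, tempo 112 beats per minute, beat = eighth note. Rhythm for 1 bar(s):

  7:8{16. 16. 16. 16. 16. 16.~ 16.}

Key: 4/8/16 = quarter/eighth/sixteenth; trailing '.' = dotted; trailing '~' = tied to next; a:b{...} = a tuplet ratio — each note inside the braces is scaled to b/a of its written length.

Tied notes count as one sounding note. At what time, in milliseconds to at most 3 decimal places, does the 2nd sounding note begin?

1. 0.0ms @ 0 + 459.184ms (6/7)
2. 459.184ms @ 6/7 + 459.184ms (6/7)
3. 918.367ms @ 12/7 + 459.184ms (6/7)
4. 1377.551ms @ 18/7 + 459.184ms (6/7)
5. 1836.735ms @ 24/7 + 459.184ms (6/7)
6. 2295.918ms @ 30/7 + 918.367ms (12/7)

note 2 onset = 6/7b = 459.184ms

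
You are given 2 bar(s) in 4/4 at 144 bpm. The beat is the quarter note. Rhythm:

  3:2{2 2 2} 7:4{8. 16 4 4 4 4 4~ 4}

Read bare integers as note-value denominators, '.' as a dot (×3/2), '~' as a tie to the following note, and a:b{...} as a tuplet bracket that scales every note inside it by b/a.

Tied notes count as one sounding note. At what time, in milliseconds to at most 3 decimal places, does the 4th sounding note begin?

1. 0.0ms @ 0 + 555.556ms (4/3)
2. 555.556ms @ 4/3 + 555.556ms (4/3)
3. 1111.111ms @ 8/3 + 555.556ms (4/3)
4. 1666.667ms @ 4 + 178.571ms (3/7)
5. 1845.238ms @ 31/7 + 59.524ms (1/7)
6. 1904.762ms @ 32/7 + 238.095ms (4/7)
7. 2142.857ms @ 36/7 + 238.095ms (4/7)
8. 2380.952ms @ 40/7 + 238.095ms (4/7)
9. 2619.048ms @ 44/7 + 238.095ms (4/7)
10. 2857.143ms @ 48/7 + 476.19ms (8/7)

note 4 onset = 4b = 1666.667ms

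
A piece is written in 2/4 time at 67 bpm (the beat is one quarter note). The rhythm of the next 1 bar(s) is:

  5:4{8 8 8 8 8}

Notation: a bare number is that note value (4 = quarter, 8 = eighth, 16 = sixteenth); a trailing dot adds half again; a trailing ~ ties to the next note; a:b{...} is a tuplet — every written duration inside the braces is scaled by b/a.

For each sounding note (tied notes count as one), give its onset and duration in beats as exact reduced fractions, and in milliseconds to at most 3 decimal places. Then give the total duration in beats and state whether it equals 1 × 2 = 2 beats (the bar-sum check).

1) 0.0ms=0b +358.209ms=2/5b
2) 358.209ms=2/5b +358.209ms=2/5b
3) 716.418ms=4/5b +358.209ms=2/5b
4) 1074.627ms=6/5b +358.209ms=2/5b
5) 1432.836ms=8/5b +358.209ms=2/5b
Σ=2b of 2 (67bpm 2/4) — PASS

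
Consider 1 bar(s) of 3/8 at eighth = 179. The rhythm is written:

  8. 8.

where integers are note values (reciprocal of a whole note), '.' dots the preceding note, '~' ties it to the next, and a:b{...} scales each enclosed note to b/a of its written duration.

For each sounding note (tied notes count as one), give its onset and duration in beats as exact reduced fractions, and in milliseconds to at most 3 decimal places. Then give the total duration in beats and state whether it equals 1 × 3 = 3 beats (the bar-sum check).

1) 0.0ms=0b +502.793ms=3/2b
2) 502.793ms=3/2b +502.793ms=3/2b
Σ=3b of 3 (179bpm 3/8) — PASS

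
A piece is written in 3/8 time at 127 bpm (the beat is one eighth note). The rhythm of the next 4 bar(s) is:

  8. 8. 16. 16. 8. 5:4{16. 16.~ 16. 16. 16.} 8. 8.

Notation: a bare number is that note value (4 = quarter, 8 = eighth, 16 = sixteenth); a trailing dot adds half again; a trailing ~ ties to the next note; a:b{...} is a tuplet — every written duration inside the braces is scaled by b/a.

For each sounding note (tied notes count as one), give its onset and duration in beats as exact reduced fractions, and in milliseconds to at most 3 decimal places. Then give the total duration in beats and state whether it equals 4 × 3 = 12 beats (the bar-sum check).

1) 0.0ms=0b +708.661ms=3/2b
2) 708.661ms=3/2b +708.661ms=3/2b
3) 1417.323ms=3b +354.331ms=3/4b
4) 1771.654ms=15/4b +354.331ms=3/4b
5) 2125.984ms=9/2b +708.661ms=3/2b
6) 2834.646ms=6b +283.465ms=3/5b
7) 3118.11ms=33/5b +566.929ms=6/5b
8) 3685.039ms=39/5b +283.465ms=3/5b
9) 3968.504ms=42/5b +283.465ms=3/5b
10) 4251.969ms=9b +708.661ms=3/2b
11) 4960.63ms=21/2b +708.661ms=3/2b
Σ=12b of 12 (127bpm 3/8) — PASS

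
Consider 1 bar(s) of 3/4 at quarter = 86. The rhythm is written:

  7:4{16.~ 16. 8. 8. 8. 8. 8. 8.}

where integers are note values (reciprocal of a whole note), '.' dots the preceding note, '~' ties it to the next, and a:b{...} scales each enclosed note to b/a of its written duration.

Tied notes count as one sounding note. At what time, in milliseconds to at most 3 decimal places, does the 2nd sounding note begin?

note 2 onset = 3/7b = 299.003ms

1. 0.0ms @ 0 + 299.003ms (3/7)
2. 299.003ms @ 3/7 + 299.003ms (3/7)
3. 598.007ms @ 6/7 + 299.003ms (3/7)
4. 897.01ms @ 9/7 + 299.003ms (3/7)
5. 1196.013ms @ 12/7 + 299.003ms (3/7)
6. 1495.017ms @ 15/7 + 299.003ms (3/7)
7. 1794.02ms @ 18/7 + 299.003ms (3/7)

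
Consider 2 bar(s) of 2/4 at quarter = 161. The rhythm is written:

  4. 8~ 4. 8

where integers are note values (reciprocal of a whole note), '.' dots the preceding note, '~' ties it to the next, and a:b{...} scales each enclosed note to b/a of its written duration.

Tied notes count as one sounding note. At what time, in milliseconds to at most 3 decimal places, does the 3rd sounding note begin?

1. 0.0ms @ 0 + 559.006ms (3/2)
2. 559.006ms @ 3/2 + 745.342ms (2)
3. 1304.348ms @ 7/2 + 186.335ms (1/2)

note 3 onset = 7/2b = 1304.348ms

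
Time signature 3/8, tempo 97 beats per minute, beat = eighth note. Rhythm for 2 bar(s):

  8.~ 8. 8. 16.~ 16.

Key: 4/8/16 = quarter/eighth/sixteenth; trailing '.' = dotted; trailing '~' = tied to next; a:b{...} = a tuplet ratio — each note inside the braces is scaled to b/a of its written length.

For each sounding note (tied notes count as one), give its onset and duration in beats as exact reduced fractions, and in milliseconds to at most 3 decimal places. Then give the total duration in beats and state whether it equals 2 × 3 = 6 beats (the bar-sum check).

1) 0.0ms=0b +1855.67ms=3b
2) 1855.67ms=3b +927.835ms=3/2b
3) 2783.505ms=9/2b +927.835ms=3/2b
Σ=6b of 6 (97bpm 3/8) — PASS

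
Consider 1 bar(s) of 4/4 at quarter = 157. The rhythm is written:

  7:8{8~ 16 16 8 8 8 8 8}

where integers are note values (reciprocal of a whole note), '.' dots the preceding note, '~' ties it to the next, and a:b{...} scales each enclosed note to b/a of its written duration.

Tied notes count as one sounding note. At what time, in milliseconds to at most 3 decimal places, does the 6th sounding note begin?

note 6 onset = 20/7b = 1091.902ms

1. 0.0ms @ 0 + 327.571ms (6/7)
2. 327.571ms @ 6/7 + 109.19ms (2/7)
3. 436.761ms @ 8/7 + 218.38ms (4/7)
4. 655.141ms @ 12/7 + 218.38ms (4/7)
5. 873.521ms @ 16/7 + 218.38ms (4/7)
6. 1091.902ms @ 20/7 + 218.38ms (4/7)
7. 1310.282ms @ 24/7 + 218.38ms (4/7)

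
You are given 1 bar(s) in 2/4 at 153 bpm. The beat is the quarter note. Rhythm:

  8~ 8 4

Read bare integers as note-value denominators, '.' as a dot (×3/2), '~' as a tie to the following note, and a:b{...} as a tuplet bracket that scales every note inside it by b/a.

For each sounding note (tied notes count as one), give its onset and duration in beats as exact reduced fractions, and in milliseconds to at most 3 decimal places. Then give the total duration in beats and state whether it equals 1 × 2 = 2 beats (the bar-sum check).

1) 0.0ms=0b +392.157ms=1b
2) 392.157ms=1b +392.157ms=1b
Σ=2b of 2 (153bpm 2/4) — PASS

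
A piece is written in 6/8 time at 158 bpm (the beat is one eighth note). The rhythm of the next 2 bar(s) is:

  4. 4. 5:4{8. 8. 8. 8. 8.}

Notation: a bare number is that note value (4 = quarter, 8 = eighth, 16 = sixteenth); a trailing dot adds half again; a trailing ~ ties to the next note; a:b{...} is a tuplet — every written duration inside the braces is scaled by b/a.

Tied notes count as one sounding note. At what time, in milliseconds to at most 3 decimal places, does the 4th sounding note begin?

note 4 onset = 36/5b = 2734.177ms

1. 0.0ms @ 0 + 1139.241ms (3)
2. 1139.241ms @ 3 + 1139.241ms (3)
3. 2278.481ms @ 6 + 455.696ms (6/5)
4. 2734.177ms @ 36/5 + 455.696ms (6/5)
5. 3189.873ms @ 42/5 + 455.696ms (6/5)
6. 3645.57ms @ 48/5 + 455.696ms (6/5)
7. 4101.266ms @ 54/5 + 455.696ms (6/5)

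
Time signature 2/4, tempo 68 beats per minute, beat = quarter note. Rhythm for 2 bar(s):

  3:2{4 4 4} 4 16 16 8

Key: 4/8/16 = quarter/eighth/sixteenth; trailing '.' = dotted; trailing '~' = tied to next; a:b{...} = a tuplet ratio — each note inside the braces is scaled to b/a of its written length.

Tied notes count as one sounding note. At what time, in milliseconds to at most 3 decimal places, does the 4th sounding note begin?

note 4 onset = 2b = 1764.706ms

1. 0.0ms @ 0 + 588.235ms (2/3)
2. 588.235ms @ 2/3 + 588.235ms (2/3)
3. 1176.471ms @ 4/3 + 588.235ms (2/3)
4. 1764.706ms @ 2 + 882.353ms (1)
5. 2647.059ms @ 3 + 220.588ms (1/4)
6. 2867.647ms @ 13/4 + 220.588ms (1/4)
7. 3088.235ms @ 7/2 + 441.176ms (1/2)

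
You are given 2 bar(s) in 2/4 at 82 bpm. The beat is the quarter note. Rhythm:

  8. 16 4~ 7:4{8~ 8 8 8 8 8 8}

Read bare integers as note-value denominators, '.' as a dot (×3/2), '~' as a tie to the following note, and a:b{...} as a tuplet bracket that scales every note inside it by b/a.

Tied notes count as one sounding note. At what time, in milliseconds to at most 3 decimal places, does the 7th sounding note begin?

1. 0.0ms @ 0 + 548.78ms (3/4)
2. 548.78ms @ 3/4 + 182.927ms (1/4)
3. 731.707ms @ 1 + 1149.826ms (11/7)
4. 1881.533ms @ 18/7 + 209.059ms (2/7)
5. 2090.592ms @ 20/7 + 209.059ms (2/7)
6. 2299.652ms @ 22/7 + 209.059ms (2/7)
7. 2508.711ms @ 24/7 + 209.059ms (2/7)
8. 2717.77ms @ 26/7 + 209.059ms (2/7)

note 7 onset = 24/7b = 2508.711ms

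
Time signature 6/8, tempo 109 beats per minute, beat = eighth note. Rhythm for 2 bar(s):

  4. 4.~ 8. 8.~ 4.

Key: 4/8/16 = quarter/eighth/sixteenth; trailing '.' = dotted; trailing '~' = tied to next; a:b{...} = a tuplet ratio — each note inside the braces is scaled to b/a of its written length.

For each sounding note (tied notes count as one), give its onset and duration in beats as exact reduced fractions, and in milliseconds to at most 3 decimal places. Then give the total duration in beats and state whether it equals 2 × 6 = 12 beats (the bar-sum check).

1) 0.0ms=0b +1651.376ms=3b
2) 1651.376ms=3b +2477.064ms=9/2b
3) 4128.44ms=15/2b +2477.064ms=9/2b
Σ=12b of 12 (109bpm 6/8) — PASS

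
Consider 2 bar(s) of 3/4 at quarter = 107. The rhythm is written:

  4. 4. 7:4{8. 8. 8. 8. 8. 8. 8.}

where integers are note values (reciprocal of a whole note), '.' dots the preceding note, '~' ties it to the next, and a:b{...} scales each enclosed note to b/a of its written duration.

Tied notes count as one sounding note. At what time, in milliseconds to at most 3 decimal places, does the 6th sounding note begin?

note 6 onset = 30/7b = 2403.204ms

1. 0.0ms @ 0 + 841.121ms (3/2)
2. 841.121ms @ 3/2 + 841.121ms (3/2)
3. 1682.243ms @ 3 + 240.32ms (3/7)
4. 1922.563ms @ 24/7 + 240.32ms (3/7)
5. 2162.884ms @ 27/7 + 240.32ms (3/7)
6. 2403.204ms @ 30/7 + 240.32ms (3/7)
7. 2643.525ms @ 33/7 + 240.32ms (3/7)
8. 2883.845ms @ 36/7 + 240.32ms (3/7)
9. 3124.166ms @ 39/7 + 240.32ms (3/7)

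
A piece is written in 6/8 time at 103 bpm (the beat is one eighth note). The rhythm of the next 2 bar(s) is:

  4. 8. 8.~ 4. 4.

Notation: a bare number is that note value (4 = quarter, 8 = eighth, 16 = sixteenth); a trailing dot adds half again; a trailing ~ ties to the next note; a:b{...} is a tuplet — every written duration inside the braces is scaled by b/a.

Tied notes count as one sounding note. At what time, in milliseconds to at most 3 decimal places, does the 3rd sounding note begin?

1. 0.0ms @ 0 + 1747.573ms (3)
2. 1747.573ms @ 3 + 873.786ms (3/2)
3. 2621.359ms @ 9/2 + 2621.359ms (9/2)
4. 5242.718ms @ 9 + 1747.573ms (3)

note 3 onset = 9/2b = 2621.359ms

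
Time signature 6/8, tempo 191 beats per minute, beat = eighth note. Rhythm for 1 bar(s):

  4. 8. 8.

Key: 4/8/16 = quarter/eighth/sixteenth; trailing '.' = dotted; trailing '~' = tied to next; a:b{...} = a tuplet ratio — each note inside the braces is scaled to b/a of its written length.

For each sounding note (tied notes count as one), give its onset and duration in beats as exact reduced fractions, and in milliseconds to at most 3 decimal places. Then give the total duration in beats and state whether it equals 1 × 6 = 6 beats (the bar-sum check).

1) 0.0ms=0b +942.408ms=3b
2) 942.408ms=3b +471.204ms=3/2b
3) 1413.613ms=9/2b +471.204ms=3/2b
Σ=6b of 6 (191bpm 6/8) — PASS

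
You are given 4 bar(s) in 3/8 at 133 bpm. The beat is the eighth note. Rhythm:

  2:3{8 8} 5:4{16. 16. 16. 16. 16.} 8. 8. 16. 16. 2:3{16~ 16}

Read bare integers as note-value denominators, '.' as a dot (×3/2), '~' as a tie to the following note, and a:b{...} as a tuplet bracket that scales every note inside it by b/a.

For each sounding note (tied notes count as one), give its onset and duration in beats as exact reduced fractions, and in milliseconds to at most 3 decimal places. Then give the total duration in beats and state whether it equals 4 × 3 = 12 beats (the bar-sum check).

1) 0.0ms=0b +676.692ms=3/2b
2) 676.692ms=3/2b +676.692ms=3/2b
3) 1353.383ms=3b +270.677ms=3/5b
4) 1624.06ms=18/5b +270.677ms=3/5b
5) 1894.737ms=21/5b +270.677ms=3/5b
6) 2165.414ms=24/5b +270.677ms=3/5b
7) 2436.09ms=27/5b +270.677ms=3/5b
8) 2706.767ms=6b +676.692ms=3/2b
9) 3383.459ms=15/2b +676.692ms=3/2b
10) 4060.15ms=9b +338.346ms=3/4b
11) 4398.496ms=39/4b +338.346ms=3/4b
12) 4736.842ms=21/2b +676.692ms=3/2b
Σ=12b of 12 (133bpm 3/8) — PASS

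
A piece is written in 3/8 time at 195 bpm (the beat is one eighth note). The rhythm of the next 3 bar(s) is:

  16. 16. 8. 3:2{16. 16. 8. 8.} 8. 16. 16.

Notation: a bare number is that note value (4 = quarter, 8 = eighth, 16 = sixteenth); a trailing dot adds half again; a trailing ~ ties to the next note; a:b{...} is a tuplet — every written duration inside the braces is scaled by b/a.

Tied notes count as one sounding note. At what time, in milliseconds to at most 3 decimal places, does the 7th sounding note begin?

1. 0.0ms @ 0 + 230.769ms (3/4)
2. 230.769ms @ 3/4 + 230.769ms (3/4)
3. 461.538ms @ 3/2 + 461.538ms (3/2)
4. 923.077ms @ 3 + 153.846ms (1/2)
5. 1076.923ms @ 7/2 + 153.846ms (1/2)
6. 1230.769ms @ 4 + 307.692ms (1)
7. 1538.462ms @ 5 + 307.692ms (1)
8. 1846.154ms @ 6 + 461.538ms (3/2)
9. 2307.692ms @ 15/2 + 230.769ms (3/4)
10. 2538.462ms @ 33/4 + 230.769ms (3/4)

note 7 onset = 5b = 1538.462ms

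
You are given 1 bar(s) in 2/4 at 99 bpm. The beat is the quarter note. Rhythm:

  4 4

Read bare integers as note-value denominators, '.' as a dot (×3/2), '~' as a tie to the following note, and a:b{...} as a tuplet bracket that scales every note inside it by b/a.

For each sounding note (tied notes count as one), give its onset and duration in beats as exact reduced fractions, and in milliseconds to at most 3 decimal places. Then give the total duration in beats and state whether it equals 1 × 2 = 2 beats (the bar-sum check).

1) 0.0ms=0b +606.061ms=1b
2) 606.061ms=1b +606.061ms=1b
Σ=2b of 2 (99bpm 2/4) — PASS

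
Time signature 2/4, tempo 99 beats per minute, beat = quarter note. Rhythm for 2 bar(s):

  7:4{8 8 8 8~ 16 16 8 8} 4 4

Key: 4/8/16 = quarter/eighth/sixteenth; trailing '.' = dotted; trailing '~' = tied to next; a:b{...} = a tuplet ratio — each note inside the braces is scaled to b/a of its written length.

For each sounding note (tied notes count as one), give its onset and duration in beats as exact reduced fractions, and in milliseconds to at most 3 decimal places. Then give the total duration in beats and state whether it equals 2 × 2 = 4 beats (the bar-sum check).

1) 0.0ms=0b +173.16ms=2/7b
2) 173.16ms=2/7b +173.16ms=2/7b
3) 346.32ms=4/7b +173.16ms=2/7b
4) 519.481ms=6/7b +259.74ms=3/7b
5) 779.221ms=9/7b +86.58ms=1/7b
6) 865.801ms=10/7b +173.16ms=2/7b
7) 1038.961ms=12/7b +173.16ms=2/7b
8) 1212.121ms=2b +606.061ms=1b
9) 1818.182ms=3b +606.061ms=1b
Σ=4b of 4 (99bpm 2/4) — PASS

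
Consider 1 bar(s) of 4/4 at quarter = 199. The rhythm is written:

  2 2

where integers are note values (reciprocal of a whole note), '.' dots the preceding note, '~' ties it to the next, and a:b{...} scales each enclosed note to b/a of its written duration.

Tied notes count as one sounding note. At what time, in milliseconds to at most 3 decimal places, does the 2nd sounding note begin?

note 2 onset = 2b = 603.015ms

1. 0.0ms @ 0 + 603.015ms (2)
2. 603.015ms @ 2 + 603.015ms (2)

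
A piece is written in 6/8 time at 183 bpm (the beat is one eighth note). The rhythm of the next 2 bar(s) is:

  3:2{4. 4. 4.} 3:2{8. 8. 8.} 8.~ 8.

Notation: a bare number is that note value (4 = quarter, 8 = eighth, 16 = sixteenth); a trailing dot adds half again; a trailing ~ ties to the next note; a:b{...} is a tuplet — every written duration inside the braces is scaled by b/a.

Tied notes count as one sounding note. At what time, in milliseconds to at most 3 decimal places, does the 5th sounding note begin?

1. 0.0ms @ 0 + 655.738ms (2)
2. 655.738ms @ 2 + 655.738ms (2)
3. 1311.475ms @ 4 + 655.738ms (2)
4. 1967.213ms @ 6 + 327.869ms (1)
5. 2295.082ms @ 7 + 327.869ms (1)
6. 2622.951ms @ 8 + 327.869ms (1)
7. 2950.82ms @ 9 + 983.607ms (3)

note 5 onset = 7b = 2295.082ms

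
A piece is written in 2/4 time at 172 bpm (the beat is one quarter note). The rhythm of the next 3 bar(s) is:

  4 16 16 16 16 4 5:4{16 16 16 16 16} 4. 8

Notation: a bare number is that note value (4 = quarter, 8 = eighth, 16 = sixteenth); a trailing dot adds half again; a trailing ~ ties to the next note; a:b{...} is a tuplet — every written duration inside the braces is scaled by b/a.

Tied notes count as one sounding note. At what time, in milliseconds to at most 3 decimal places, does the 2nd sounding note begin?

1. 0.0ms @ 0 + 348.837ms (1)
2. 348.837ms @ 1 + 87.209ms (1/4)
3. 436.047ms @ 5/4 + 87.209ms (1/4)
4. 523.256ms @ 3/2 + 87.209ms (1/4)
5. 610.465ms @ 7/4 + 87.209ms (1/4)
6. 697.674ms @ 2 + 348.837ms (1)
7. 1046.512ms @ 3 + 69.767ms (1/5)
8. 1116.279ms @ 16/5 + 69.767ms (1/5)
9. 1186.047ms @ 17/5 + 69.767ms (1/5)
10. 1255.814ms @ 18/5 + 69.767ms (1/5)
11. 1325.581ms @ 19/5 + 69.767ms (1/5)
12. 1395.349ms @ 4 + 523.256ms (3/2)
13. 1918.605ms @ 11/2 + 174.419ms (1/2)

note 2 onset = 1b = 348.837ms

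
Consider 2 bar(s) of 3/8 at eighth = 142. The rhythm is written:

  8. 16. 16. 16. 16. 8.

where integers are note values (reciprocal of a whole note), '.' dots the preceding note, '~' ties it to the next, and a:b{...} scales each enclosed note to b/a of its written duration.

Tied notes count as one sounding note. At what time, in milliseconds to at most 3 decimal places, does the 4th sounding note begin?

1. 0.0ms @ 0 + 633.803ms (3/2)
2. 633.803ms @ 3/2 + 316.901ms (3/4)
3. 950.704ms @ 9/4 + 316.901ms (3/4)
4. 1267.606ms @ 3 + 316.901ms (3/4)
5. 1584.507ms @ 15/4 + 316.901ms (3/4)
6. 1901.408ms @ 9/2 + 633.803ms (3/2)

note 4 onset = 3b = 1267.606ms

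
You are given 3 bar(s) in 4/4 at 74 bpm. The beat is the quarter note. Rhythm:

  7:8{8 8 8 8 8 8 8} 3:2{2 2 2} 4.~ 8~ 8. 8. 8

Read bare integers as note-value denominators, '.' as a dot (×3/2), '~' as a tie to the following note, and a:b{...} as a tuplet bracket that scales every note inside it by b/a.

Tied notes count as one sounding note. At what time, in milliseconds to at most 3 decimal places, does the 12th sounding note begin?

note 12 onset = 43/4b = 8716.216ms

1. 0.0ms @ 0 + 463.32ms (4/7)
2. 463.32ms @ 4/7 + 463.32ms (4/7)
3. 926.641ms @ 8/7 + 463.32ms (4/7)
4. 1389.961ms @ 12/7 + 463.32ms (4/7)
5. 1853.282ms @ 16/7 + 463.32ms (4/7)
6. 2316.602ms @ 20/7 + 463.32ms (4/7)
7. 2779.923ms @ 24/7 + 463.32ms (4/7)
8. 3243.243ms @ 4 + 1081.081ms (4/3)
9. 4324.324ms @ 16/3 + 1081.081ms (4/3)
10. 5405.405ms @ 20/3 + 1081.081ms (4/3)
11. 6486.486ms @ 8 + 2229.73ms (11/4)
12. 8716.216ms @ 43/4 + 608.108ms (3/4)
13. 9324.324ms @ 23/2 + 405.405ms (1/2)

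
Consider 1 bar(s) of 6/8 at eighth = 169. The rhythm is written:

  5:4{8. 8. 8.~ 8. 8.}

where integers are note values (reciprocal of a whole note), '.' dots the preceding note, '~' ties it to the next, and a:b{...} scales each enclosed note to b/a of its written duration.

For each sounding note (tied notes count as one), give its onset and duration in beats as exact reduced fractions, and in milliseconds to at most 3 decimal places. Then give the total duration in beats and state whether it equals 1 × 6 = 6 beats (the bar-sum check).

1) 0.0ms=0b +426.036ms=6/5b
2) 426.036ms=6/5b +426.036ms=6/5b
3) 852.071ms=12/5b +852.071ms=12/5b
4) 1704.142ms=24/5b +426.036ms=6/5b
Σ=6b of 6 (169bpm 6/8) — PASS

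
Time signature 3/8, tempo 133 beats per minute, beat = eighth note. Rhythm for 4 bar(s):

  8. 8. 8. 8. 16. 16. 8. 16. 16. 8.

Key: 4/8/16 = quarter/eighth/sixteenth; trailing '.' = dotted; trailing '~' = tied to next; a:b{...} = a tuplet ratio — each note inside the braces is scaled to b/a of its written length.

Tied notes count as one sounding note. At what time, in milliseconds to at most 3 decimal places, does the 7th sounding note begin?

note 7 onset = 15/2b = 3383.459ms

1. 0.0ms @ 0 + 676.692ms (3/2)
2. 676.692ms @ 3/2 + 676.692ms (3/2)
3. 1353.383ms @ 3 + 676.692ms (3/2)
4. 2030.075ms @ 9/2 + 676.692ms (3/2)
5. 2706.767ms @ 6 + 338.346ms (3/4)
6. 3045.113ms @ 27/4 + 338.346ms (3/4)
7. 3383.459ms @ 15/2 + 676.692ms (3/2)
8. 4060.15ms @ 9 + 338.346ms (3/4)
9. 4398.496ms @ 39/4 + 338.346ms (3/4)
10. 4736.842ms @ 21/2 + 676.692ms (3/2)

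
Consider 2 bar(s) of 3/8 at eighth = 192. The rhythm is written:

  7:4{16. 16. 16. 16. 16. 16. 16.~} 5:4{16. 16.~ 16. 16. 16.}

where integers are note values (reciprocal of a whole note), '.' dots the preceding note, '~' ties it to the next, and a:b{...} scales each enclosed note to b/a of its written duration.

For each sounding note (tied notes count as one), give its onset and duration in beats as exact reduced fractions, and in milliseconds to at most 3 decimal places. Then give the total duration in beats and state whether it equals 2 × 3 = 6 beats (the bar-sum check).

1) 0.0ms=0b +133.929ms=3/7b
2) 133.929ms=3/7b +133.929ms=3/7b
3) 267.857ms=6/7b +133.929ms=3/7b
4) 401.786ms=9/7b +133.929ms=3/7b
5) 535.714ms=12/7b +133.929ms=3/7b
6) 669.643ms=15/7b +133.929ms=3/7b
7) 803.571ms=18/7b +321.429ms=36/35b
8) 1125.0ms=18/5b +375.0ms=6/5b
9) 1500.0ms=24/5b +187.5ms=3/5b
10) 1687.5ms=27/5b +187.5ms=3/5b
Σ=6b of 6 (192bpm 3/8) — PASS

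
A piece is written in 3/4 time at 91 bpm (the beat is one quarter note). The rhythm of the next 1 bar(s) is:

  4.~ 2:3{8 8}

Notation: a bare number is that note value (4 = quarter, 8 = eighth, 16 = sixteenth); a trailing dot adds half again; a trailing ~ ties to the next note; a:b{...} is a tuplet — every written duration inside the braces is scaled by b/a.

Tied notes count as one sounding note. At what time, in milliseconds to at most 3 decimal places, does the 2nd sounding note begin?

note 2 onset = 9/4b = 1483.516ms

1. 0.0ms @ 0 + 1483.516ms (9/4)
2. 1483.516ms @ 9/4 + 494.505ms (3/4)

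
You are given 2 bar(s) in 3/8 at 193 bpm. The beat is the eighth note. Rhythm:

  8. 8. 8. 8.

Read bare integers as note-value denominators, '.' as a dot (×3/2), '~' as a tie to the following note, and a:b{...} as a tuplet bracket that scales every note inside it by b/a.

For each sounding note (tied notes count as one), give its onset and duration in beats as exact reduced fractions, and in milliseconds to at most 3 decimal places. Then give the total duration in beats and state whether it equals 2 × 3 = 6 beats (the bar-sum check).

1) 0.0ms=0b +466.321ms=3/2b
2) 466.321ms=3/2b +466.321ms=3/2b
3) 932.642ms=3b +466.321ms=3/2b
4) 1398.964ms=9/2b +466.321ms=3/2b
Σ=6b of 6 (193bpm 3/8) — PASS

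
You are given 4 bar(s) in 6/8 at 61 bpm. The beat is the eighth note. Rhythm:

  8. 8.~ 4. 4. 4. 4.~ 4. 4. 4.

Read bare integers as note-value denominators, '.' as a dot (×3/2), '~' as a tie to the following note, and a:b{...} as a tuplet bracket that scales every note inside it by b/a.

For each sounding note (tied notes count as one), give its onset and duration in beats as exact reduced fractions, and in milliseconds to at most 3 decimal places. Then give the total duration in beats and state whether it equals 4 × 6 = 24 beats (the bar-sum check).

1) 0.0ms=0b +1475.41ms=3/2b
2) 1475.41ms=3/2b +4426.23ms=9/2b
3) 5901.639ms=6b +2950.82ms=3b
4) 8852.459ms=9b +2950.82ms=3b
5) 11803.279ms=12b +5901.639ms=6b
6) 17704.918ms=18b +2950.82ms=3b
7) 20655.738ms=21b +2950.82ms=3b
Σ=24b of 24 (61bpm 6/8) — PASS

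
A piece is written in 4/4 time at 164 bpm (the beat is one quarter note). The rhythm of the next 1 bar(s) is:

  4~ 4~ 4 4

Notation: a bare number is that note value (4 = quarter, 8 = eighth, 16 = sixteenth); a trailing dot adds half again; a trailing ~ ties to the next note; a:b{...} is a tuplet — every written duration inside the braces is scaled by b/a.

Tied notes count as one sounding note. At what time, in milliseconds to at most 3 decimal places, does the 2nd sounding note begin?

1. 0.0ms @ 0 + 1097.561ms (3)
2. 1097.561ms @ 3 + 365.854ms (1)

note 2 onset = 3b = 1097.561ms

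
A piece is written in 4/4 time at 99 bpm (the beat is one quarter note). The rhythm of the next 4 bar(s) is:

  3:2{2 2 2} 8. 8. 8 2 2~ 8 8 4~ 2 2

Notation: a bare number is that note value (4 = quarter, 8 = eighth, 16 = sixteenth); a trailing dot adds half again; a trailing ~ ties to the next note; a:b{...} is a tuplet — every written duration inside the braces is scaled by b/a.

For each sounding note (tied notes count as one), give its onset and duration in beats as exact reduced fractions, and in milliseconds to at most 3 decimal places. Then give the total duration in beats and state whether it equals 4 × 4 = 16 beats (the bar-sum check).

1) 0.0ms=0b +808.081ms=4/3b
2) 808.081ms=4/3b +808.081ms=4/3b
3) 1616.162ms=8/3b +808.081ms=4/3b
4) 2424.242ms=4b +454.545ms=3/4b
5) 2878.788ms=19/4b +454.545ms=3/4b
6) 3333.333ms=11/2b +303.03ms=1/2b
7) 3636.364ms=6b +1212.121ms=2b
8) 4848.485ms=8b +1515.152ms=5/2b
9) 6363.636ms=21/2b +303.03ms=1/2b
10) 6666.667ms=11b +1818.182ms=3b
11) 8484.848ms=14b +1212.121ms=2b
Σ=16b of 16 (99bpm 4/4) — PASS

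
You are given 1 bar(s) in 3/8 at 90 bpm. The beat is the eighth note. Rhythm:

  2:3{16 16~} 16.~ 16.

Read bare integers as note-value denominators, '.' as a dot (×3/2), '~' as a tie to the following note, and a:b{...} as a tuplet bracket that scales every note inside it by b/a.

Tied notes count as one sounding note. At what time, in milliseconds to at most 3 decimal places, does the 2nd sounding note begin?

note 2 onset = 3/4b = 500.0ms

1. 0.0ms @ 0 + 500.0ms (3/4)
2. 500.0ms @ 3/4 + 1500.0ms (9/4)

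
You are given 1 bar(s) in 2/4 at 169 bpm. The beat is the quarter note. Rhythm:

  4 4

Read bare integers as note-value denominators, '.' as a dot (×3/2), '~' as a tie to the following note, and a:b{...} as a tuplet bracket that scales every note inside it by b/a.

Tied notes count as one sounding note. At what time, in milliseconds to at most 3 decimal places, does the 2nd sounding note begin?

1. 0.0ms @ 0 + 355.03ms (1)
2. 355.03ms @ 1 + 355.03ms (1)

note 2 onset = 1b = 355.03ms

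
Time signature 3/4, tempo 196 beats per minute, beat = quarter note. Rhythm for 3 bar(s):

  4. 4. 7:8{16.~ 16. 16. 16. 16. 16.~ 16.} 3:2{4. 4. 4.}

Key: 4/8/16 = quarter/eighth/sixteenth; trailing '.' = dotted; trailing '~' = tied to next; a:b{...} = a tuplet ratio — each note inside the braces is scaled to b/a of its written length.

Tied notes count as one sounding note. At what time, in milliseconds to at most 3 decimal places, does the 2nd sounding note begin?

1. 0.0ms @ 0 + 459.184ms (3/2)
2. 459.184ms @ 3/2 + 459.184ms (3/2)
3. 918.367ms @ 3 + 262.391ms (6/7)
4. 1180.758ms @ 27/7 + 131.195ms (3/7)
5. 1311.953ms @ 30/7 + 131.195ms (3/7)
6. 1443.149ms @ 33/7 + 131.195ms (3/7)
7. 1574.344ms @ 36/7 + 262.391ms (6/7)
8. 1836.735ms @ 6 + 306.122ms (1)
9. 2142.857ms @ 7 + 306.122ms (1)
10. 2448.98ms @ 8 + 306.122ms (1)

note 2 onset = 3/2b = 459.184ms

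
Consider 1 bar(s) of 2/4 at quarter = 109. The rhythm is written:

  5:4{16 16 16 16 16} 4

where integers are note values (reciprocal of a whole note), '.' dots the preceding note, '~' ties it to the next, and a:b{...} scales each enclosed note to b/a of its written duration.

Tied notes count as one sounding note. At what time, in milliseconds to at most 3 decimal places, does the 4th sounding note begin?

note 4 onset = 3/5b = 330.275ms

1. 0.0ms @ 0 + 110.092ms (1/5)
2. 110.092ms @ 1/5 + 110.092ms (1/5)
3. 220.183ms @ 2/5 + 110.092ms (1/5)
4. 330.275ms @ 3/5 + 110.092ms (1/5)
5. 440.367ms @ 4/5 + 110.092ms (1/5)
6. 550.459ms @ 1 + 550.459ms (1)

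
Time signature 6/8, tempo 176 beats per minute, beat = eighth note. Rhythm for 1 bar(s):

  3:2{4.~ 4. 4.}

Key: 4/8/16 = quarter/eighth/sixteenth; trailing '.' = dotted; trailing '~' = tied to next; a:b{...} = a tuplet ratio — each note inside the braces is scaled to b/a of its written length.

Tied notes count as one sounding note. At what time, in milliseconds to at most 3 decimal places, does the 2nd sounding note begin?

note 2 onset = 4b = 1363.636ms

1. 0.0ms @ 0 + 1363.636ms (4)
2. 1363.636ms @ 4 + 681.818ms (2)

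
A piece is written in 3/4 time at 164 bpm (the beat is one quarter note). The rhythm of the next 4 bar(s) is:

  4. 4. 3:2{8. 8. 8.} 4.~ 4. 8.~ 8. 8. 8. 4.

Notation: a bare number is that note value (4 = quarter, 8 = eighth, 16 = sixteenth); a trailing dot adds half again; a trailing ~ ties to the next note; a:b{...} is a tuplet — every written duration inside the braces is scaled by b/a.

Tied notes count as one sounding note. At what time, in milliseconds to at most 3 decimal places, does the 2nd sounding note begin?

1. 0.0ms @ 0 + 548.78ms (3/2)
2. 548.78ms @ 3/2 + 548.78ms (3/2)
3. 1097.561ms @ 3 + 182.927ms (1/2)
4. 1280.488ms @ 7/2 + 182.927ms (1/2)
5. 1463.415ms @ 4 + 182.927ms (1/2)
6. 1646.341ms @ 9/2 + 1097.561ms (3)
7. 2743.902ms @ 15/2 + 548.78ms (3/2)
8. 3292.683ms @ 9 + 274.39ms (3/4)
9. 3567.073ms @ 39/4 + 274.39ms (3/4)
10. 3841.463ms @ 21/2 + 548.78ms (3/2)

note 2 onset = 3/2b = 548.78ms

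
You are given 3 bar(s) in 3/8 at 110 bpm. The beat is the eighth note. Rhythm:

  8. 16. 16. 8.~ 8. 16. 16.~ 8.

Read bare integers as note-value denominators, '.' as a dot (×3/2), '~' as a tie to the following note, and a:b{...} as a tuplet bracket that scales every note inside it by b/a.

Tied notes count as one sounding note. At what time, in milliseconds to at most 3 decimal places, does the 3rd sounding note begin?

note 3 onset = 9/4b = 1227.273ms

1. 0.0ms @ 0 + 818.182ms (3/2)
2. 818.182ms @ 3/2 + 409.091ms (3/4)
3. 1227.273ms @ 9/4 + 409.091ms (3/4)
4. 1636.364ms @ 3 + 1636.364ms (3)
5. 3272.727ms @ 6 + 409.091ms (3/4)
6. 3681.818ms @ 27/4 + 1227.273ms (9/4)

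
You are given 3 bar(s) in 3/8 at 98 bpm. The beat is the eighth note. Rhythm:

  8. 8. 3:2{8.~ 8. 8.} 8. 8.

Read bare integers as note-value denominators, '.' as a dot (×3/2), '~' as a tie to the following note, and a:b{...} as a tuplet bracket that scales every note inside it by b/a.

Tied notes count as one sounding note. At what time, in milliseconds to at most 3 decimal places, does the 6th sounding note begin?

1. 0.0ms @ 0 + 918.367ms (3/2)
2. 918.367ms @ 3/2 + 918.367ms (3/2)
3. 1836.735ms @ 3 + 1224.49ms (2)
4. 3061.224ms @ 5 + 612.245ms (1)
5. 3673.469ms @ 6 + 918.367ms (3/2)
6. 4591.837ms @ 15/2 + 918.367ms (3/2)

note 6 onset = 15/2b = 4591.837ms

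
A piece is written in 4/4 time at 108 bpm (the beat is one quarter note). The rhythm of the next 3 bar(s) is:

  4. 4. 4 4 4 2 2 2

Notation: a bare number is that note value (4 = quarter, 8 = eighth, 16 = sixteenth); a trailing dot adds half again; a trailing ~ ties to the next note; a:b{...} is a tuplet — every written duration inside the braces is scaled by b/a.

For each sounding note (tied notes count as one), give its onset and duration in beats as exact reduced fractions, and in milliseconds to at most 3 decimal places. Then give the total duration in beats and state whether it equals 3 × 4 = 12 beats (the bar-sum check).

1) 0.0ms=0b +833.333ms=3/2b
2) 833.333ms=3/2b +833.333ms=3/2b
3) 1666.667ms=3b +555.556ms=1b
4) 2222.222ms=4b +555.556ms=1b
5) 2777.778ms=5b +555.556ms=1b
6) 3333.333ms=6b +1111.111ms=2b
7) 4444.444ms=8b +1111.111ms=2b
8) 5555.556ms=10b +1111.111ms=2b
Σ=12b of 12 (108bpm 4/4) — PASS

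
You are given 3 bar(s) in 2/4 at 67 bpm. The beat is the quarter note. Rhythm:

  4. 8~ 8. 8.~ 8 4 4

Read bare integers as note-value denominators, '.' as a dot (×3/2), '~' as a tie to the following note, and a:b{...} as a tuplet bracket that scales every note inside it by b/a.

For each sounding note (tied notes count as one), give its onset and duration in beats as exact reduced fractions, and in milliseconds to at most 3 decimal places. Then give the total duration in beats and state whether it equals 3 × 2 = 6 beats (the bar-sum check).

1) 0.0ms=0b +1343.284ms=3/2b
2) 1343.284ms=3/2b +1119.403ms=5/4b
3) 2462.687ms=11/4b +1119.403ms=5/4b
4) 3582.09ms=4b +895.522ms=1b
5) 4477.612ms=5b +895.522ms=1b
Σ=6b of 6 (67bpm 2/4) — PASS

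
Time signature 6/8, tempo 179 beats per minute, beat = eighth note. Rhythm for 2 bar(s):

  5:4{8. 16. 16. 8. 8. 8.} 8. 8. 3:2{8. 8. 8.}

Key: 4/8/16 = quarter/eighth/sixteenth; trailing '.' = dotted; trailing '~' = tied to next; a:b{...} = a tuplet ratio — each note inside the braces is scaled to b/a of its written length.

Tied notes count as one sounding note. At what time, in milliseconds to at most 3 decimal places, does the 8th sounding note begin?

note 8 onset = 15/2b = 2513.966ms

1. 0.0ms @ 0 + 402.235ms (6/5)
2. 402.235ms @ 6/5 + 201.117ms (3/5)
3. 603.352ms @ 9/5 + 201.117ms (3/5)
4. 804.469ms @ 12/5 + 402.235ms (6/5)
5. 1206.704ms @ 18/5 + 402.235ms (6/5)
6. 1608.939ms @ 24/5 + 402.235ms (6/5)
7. 2011.173ms @ 6 + 502.793ms (3/2)
8. 2513.966ms @ 15/2 + 502.793ms (3/2)
9. 3016.76ms @ 9 + 335.196ms (1)
10. 3351.955ms @ 10 + 335.196ms (1)
11. 3687.151ms @ 11 + 335.196ms (1)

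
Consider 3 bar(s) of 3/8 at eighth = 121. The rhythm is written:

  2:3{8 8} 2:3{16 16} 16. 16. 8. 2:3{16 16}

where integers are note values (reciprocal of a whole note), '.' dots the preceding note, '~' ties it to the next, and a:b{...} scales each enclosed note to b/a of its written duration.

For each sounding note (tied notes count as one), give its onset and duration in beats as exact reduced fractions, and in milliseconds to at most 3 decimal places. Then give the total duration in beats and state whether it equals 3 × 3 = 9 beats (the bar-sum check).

1) 0.0ms=0b +743.802ms=3/2b
2) 743.802ms=3/2b +743.802ms=3/2b
3) 1487.603ms=3b +371.901ms=3/4b
4) 1859.504ms=15/4b +371.901ms=3/4b
5) 2231.405ms=9/2b +371.901ms=3/4b
6) 2603.306ms=21/4b +371.901ms=3/4b
7) 2975.207ms=6b +743.802ms=3/2b
8) 3719.008ms=15/2b +371.901ms=3/4b
9) 4090.909ms=33/4b +371.901ms=3/4b
Σ=9b of 9 (121bpm 3/8) — PASS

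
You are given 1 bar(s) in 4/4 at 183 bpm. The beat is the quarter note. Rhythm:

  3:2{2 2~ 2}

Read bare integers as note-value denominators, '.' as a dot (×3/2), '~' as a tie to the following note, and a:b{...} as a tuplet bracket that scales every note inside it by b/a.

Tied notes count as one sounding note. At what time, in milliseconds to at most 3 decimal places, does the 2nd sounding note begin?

1. 0.0ms @ 0 + 437.158ms (4/3)
2. 437.158ms @ 4/3 + 874.317ms (8/3)

note 2 onset = 4/3b = 437.158ms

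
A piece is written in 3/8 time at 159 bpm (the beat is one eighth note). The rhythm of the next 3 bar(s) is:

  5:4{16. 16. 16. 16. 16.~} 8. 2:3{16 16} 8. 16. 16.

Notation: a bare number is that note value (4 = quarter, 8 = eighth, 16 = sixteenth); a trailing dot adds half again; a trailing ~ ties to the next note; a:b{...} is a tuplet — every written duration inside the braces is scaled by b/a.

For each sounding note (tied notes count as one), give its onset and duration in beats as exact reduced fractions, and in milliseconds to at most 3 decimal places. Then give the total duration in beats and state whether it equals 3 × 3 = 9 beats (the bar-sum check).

1) 0.0ms=0b +226.415ms=3/5b
2) 226.415ms=3/5b +226.415ms=3/5b
3) 452.83ms=6/5b +226.415ms=3/5b
4) 679.245ms=9/5b +226.415ms=3/5b
5) 905.66ms=12/5b +792.453ms=21/10b
6) 1698.113ms=9/2b +283.019ms=3/4b
7) 1981.132ms=21/4b +283.019ms=3/4b
8) 2264.151ms=6b +566.038ms=3/2b
9) 2830.189ms=15/2b +283.019ms=3/4b
10) 3113.208ms=33/4b +283.019ms=3/4b
Σ=9b of 9 (159bpm 3/8) — PASS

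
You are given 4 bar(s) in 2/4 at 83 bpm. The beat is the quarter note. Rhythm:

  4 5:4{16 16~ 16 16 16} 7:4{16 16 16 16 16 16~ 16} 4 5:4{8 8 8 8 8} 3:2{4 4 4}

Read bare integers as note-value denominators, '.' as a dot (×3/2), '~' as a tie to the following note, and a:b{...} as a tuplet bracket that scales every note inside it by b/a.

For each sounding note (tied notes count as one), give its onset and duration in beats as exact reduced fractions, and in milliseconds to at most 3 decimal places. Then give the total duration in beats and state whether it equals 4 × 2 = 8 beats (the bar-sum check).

1) 0.0ms=0b +722.892ms=1b
2) 722.892ms=1b +144.578ms=1/5b
3) 867.47ms=6/5b +289.157ms=2/5b
4) 1156.627ms=8/5b +144.578ms=1/5b
5) 1301.205ms=9/5b +144.578ms=1/5b
6) 1445.783ms=2b +103.27ms=1/7b
7) 1549.053ms=15/7b +103.27ms=1/7b
8) 1652.324ms=16/7b +103.27ms=1/7b
9) 1755.594ms=17/7b +103.27ms=1/7b
10) 1858.864ms=18/7b +103.27ms=1/7b
11) 1962.134ms=19/7b +206.54ms=2/7b
12) 2168.675ms=3b +722.892ms=1b
13) 2891.566ms=4b +289.157ms=2/5b
14) 3180.723ms=22/5b +289.157ms=2/5b
15) 3469.88ms=24/5b +289.157ms=2/5b
16) 3759.036ms=26/5b +289.157ms=2/5b
17) 4048.193ms=28/5b +289.157ms=2/5b
18) 4337.349ms=6b +481.928ms=2/3b
19) 4819.277ms=20/3b +481.928ms=2/3b
20) 5301.205ms=22/3b +481.928ms=2/3b
Σ=8b of 8 (83bpm 2/4) — PASS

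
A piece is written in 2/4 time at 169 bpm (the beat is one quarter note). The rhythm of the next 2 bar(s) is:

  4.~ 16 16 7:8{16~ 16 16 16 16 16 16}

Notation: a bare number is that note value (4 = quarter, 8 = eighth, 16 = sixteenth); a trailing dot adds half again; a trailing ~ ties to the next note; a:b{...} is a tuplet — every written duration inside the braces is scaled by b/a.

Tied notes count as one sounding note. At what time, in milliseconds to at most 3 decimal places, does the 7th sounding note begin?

1. 0.0ms @ 0 + 621.302ms (7/4)
2. 621.302ms @ 7/4 + 88.757ms (1/4)
3. 710.059ms @ 2 + 202.874ms (4/7)
4. 912.933ms @ 18/7 + 101.437ms (2/7)
5. 1014.37ms @ 20/7 + 101.437ms (2/7)
6. 1115.807ms @ 22/7 + 101.437ms (2/7)
7. 1217.244ms @ 24/7 + 101.437ms (2/7)
8. 1318.681ms @ 26/7 + 101.437ms (2/7)

note 7 onset = 24/7b = 1217.244ms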